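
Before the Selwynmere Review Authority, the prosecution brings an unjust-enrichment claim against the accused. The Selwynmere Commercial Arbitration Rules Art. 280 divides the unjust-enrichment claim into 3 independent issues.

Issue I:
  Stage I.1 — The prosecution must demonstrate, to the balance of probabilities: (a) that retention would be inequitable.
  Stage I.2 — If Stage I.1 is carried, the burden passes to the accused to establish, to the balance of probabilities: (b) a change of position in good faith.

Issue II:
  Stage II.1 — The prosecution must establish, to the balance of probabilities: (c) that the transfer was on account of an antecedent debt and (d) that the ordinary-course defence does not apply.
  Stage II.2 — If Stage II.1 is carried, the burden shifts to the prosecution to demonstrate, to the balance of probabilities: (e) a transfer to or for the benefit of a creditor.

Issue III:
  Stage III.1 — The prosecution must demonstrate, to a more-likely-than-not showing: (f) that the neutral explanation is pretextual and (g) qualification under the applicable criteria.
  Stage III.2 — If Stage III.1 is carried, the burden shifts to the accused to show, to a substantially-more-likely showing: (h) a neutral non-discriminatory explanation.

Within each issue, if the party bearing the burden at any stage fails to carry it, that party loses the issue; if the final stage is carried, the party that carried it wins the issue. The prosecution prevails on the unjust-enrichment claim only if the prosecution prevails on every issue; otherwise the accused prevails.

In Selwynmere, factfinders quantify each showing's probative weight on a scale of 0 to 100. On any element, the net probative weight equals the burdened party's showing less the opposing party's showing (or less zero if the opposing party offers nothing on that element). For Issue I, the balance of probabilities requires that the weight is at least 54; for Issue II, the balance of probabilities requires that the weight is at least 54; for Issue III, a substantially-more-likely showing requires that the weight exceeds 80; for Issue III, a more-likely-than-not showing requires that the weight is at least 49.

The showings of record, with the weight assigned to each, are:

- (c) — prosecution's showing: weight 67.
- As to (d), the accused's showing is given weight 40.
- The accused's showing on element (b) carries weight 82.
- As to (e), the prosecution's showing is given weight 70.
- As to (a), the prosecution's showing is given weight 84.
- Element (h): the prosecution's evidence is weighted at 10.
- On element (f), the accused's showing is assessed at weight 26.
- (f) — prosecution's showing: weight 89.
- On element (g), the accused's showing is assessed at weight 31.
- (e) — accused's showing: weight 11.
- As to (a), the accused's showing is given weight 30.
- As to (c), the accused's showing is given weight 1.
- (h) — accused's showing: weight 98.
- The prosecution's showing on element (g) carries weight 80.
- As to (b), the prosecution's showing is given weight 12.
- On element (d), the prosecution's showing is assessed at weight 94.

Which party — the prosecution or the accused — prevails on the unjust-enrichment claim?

accused

— Issue I —
Stage I.1 (prosecution, the balance of probabilities, weight is at least 54): (a) net 84−30=54 ≥ 54 — meets.
  Stage I.1 carried; the burden shifts to the accused.
Stage I.2 (accused, the balance of probabilities, weight is at least 54): (b) net 82−12=70 ≥ 54 — meets.
  Stage I.2 carried; the final stage is satisfied.
All stages carried — the accused prevails on this issue.
— Issue II —
At Stage II.1 the prosecution must meet the balance of probabilities (weight is at least 54): on (c) the weight is 67 less the opposing 1 gives net 66, which does reach 54, so (c) meets the standard; on (d) the weight is 94 less the opposing 40 gives net 54, ≥ 54, so (d) meets the standard.
  Stage II.1 is satisfied; the prosecution continues to bear the burden.
At Stage II.2 the prosecution must meet the balance of probabilities (weight is at least 54): on (e) the weight is 70 less the opposing 11 gives net 59, ≥ 54, so (e) meets the standard.
  The prosecution carries the last stage.
Every stage carried; the prosecution prevails on this issue.
— Issue III —
Stage III.1 — burden on prosecution; standard: a more-likely-than-not showing (weight is at least 49).
    (f): 89 − 26 = 63 ≥ 49 [met]
    (g): 80 − 31 = 49 ≥ 49 [met]
  All elements met. The burden passes to the accused.
Stage III.2 — burden on accused; standard: a substantially-more-likely showing (weight exceeds 80).
    (h): 98 − 10 = 88 > 80 [met]
  All elements met at the final stage.
All stages carried — the accused prevails on this issue.
Per-issue: Issue I → accused; Issue II → prosecution; Issue III → accused. The prosecution must prevail on every issue; overall, the accused prevails.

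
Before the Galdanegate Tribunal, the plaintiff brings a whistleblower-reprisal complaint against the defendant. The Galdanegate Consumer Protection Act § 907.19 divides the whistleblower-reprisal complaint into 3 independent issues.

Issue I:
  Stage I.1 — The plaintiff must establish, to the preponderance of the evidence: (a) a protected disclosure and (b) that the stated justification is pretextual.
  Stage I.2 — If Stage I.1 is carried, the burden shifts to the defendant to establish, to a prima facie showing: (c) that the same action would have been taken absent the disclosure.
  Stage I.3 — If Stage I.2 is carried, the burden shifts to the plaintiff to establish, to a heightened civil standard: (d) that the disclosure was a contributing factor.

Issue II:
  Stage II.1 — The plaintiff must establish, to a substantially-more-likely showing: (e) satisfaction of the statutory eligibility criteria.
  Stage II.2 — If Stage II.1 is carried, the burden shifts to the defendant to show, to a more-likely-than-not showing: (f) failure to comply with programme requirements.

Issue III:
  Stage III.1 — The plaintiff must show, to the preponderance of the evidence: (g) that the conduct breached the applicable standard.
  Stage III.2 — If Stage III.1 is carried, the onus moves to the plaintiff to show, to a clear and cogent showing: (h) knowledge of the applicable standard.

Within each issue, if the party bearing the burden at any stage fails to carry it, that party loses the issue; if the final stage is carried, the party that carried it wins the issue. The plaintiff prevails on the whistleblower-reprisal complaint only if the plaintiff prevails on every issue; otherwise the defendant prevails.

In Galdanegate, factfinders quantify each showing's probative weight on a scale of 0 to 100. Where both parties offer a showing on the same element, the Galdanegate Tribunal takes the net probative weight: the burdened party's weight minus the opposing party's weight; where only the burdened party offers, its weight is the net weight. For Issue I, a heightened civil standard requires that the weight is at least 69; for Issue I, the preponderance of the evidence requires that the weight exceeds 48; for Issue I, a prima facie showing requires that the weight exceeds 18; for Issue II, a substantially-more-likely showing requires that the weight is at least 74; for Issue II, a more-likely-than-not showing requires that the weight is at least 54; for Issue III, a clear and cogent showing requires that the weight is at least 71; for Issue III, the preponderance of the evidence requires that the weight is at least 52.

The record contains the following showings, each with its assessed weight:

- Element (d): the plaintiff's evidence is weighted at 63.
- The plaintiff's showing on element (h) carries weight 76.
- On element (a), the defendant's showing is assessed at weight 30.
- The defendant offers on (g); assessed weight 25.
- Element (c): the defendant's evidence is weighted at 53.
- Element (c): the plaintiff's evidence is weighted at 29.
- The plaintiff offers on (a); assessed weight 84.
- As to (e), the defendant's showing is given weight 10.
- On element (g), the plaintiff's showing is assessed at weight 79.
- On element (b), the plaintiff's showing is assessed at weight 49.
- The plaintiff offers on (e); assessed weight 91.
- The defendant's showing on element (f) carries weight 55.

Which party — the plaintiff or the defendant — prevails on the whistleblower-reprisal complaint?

defendant

— Issue I —
Stage I.1 — burden on plaintiff; standard: the preponderance of the evidence (weight exceeds 48).
    (a): 84 − 30 = 54 > 48 [met]
    (b): 49 > 48 [met]
  Stage I.1 carried; the burden shifts to the defendant.
Stage I.2 — burden on defendant; standard: a prima facie showing (weight exceeds 18).
    (c): 53 − 29 = 24 > 18 [met]
  The defendant carries Stage I.2; the plaintiff now bears the burden.
Stage I.3 — burden on plaintiff; standard: a heightened civil standard (weight is at least 69).
    (d): 63 < 69 [not met]
  Not every element is met, so the plaintiff fails to carry Stage I.3.
The defendant prevails on this issue.
— Issue II —
Stage II.1 (plaintiff, a substantially-more-likely showing, weight is at least 74): (e) net 91−10=81 ≥ 74 — meets.
  All elements met. The burden passes to the defendant.
Stage II.2 (defendant, a more-likely-than-not showing, weight is at least 54): (f) 55 ≥ 54 — meets.
  The defendant carries the last stage.
With every stage satisfied, the defendant prevails on this issue.
— Issue III —
At Stage III.1 the plaintiff must meet the preponderance of the evidence (weight is at least 52): on (g) the weight is 79 less the opposing 25 gives net 54, ≥ 52, so (g) meets the standard.
  All elements met. The plaintiff retains the burden for Stage III.2.
At Stage III.2 the plaintiff must meet a clear and cogent showing (weight is at least 71): on (h) the weight is 76, ≥ 71, so (h) meets the standard.
  All elements met at the final stage.
Every stage carried; the plaintiff prevails on this issue.
Per-issue: Issue I → defendant; Issue II → defendant; Issue III → plaintiff. The plaintiff must prevail on every issue; overall, the defendant prevails.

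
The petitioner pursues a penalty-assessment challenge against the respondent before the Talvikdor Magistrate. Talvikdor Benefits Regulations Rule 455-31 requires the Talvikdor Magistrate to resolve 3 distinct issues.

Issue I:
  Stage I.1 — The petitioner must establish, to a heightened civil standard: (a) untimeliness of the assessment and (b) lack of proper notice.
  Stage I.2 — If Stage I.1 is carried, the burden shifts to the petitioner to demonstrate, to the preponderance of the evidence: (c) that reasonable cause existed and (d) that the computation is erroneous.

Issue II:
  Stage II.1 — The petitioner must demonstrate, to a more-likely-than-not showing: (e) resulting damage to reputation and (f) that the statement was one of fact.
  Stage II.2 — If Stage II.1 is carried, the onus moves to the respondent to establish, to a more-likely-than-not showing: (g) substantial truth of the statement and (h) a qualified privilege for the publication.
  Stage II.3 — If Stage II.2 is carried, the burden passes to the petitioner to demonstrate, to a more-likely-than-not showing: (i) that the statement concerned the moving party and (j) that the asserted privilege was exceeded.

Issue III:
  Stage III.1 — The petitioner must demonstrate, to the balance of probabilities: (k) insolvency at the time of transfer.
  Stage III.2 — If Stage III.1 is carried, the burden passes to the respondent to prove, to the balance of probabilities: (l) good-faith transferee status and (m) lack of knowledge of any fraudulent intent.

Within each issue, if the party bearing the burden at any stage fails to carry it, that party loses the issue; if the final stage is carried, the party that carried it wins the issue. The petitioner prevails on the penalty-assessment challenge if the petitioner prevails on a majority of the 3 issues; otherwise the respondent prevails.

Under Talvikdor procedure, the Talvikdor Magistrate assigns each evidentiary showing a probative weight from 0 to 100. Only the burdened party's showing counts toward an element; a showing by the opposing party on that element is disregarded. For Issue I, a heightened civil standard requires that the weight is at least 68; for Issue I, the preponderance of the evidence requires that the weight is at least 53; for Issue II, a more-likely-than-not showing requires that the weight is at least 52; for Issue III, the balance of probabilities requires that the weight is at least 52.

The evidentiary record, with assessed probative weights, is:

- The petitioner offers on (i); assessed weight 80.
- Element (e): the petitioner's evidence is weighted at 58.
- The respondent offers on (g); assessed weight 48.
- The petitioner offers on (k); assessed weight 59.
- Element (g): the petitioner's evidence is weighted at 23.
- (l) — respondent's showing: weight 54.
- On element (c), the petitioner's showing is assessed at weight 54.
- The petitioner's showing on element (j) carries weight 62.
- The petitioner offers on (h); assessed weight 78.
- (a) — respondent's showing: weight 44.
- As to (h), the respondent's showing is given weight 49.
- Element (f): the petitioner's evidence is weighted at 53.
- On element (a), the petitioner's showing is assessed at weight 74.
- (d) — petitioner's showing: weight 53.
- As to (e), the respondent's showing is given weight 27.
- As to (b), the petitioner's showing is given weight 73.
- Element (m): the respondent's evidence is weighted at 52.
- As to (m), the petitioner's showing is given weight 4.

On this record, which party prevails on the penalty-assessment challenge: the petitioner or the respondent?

— Issue I —
At Stage I.1 the petitioner must meet a heightened civil standard (weight is at least 68): on (a) the weight is 74 (the respondent's 44 is given no effect), ≥ 68, so (a) meets the standard; on (b) the weight is 73, which does reach 68, so (b) meets the standard.
  Stage I.1 carried; the burden remains with the petitioner.
At Stage I.2 the petitioner must meet the preponderance of the evidence (weight is at least 53): on (c) the weight is 54, which does reach 53, so (c) meets the standard; on (d) the weight is 53, ≥ 53, so (d) meets the standard.
  The petitioner carries the last stage.
All stages carried — the petitioner prevails on this issue.
— Issue II —
Stage II.1 — burden on petitioner; standard: a more-likely-than-not showing (weight is at least 52).
    (e): 58 (respondent's 27 disregarded) ≥ 52 [met]
    (f): 53 ≥ 52 [met]
  The petitioner carries Stage II.1; the respondent now bears the burden.
Stage II.2 — burden on respondent; standard: a more-likely-than-not showing (weight is at least 52).
    (g): 48 (petitioner's 23 disregarded) < 52 [not met]
    (h): 49 (petitioner's 78 disregarded) < 52 [not met]
  The respondent does not carry Stage II.2.
So the petitioner prevails on this issue.
— Issue III —
Stage III.1 — burden on petitioner; standard: the balance of probabilities (weight is at least 52).
    (k): 59 ≥ 52 [met]
  Stage III.1 is satisfied; the onus moves to the respondent.
Stage III.2 — burden on respondent; standard: the balance of probabilities (weight is at least 52).
    (l): 54 ≥ 52 [met]
    (m): 52 (petitioner's 4 disregarded) ≥ 52 [met]
  Stage III.2 carried; the final stage is satisfied.
Every stage carried; the respondent prevails on this issue.
Per-issue: Issue I → petitioner; Issue II → petitioner; Issue III → respondent. The petitioner must prevail on a majority of issues; overall, the petitioner prevails.

petitioner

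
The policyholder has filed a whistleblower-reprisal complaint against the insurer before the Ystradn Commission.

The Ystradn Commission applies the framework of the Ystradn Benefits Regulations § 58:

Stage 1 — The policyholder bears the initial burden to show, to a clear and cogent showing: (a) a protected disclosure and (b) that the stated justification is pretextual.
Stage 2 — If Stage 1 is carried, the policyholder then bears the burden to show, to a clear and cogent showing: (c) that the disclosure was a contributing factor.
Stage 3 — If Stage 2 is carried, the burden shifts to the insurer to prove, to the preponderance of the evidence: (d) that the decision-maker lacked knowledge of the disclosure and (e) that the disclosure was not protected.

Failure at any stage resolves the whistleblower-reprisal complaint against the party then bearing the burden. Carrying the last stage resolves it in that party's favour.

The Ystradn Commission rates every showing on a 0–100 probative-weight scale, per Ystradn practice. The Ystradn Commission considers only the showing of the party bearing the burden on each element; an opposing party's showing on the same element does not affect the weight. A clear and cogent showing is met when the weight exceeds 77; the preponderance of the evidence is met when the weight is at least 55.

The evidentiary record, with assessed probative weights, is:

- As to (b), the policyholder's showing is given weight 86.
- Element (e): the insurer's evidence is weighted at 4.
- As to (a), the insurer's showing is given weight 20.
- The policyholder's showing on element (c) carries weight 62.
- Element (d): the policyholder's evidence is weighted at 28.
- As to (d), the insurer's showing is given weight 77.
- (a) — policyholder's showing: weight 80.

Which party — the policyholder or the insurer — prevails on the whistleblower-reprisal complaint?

At Stage 1 the policyholder must meet a clear and cogent showing (weight exceeds 77): on (a) the weight is 80 (the insurer's 20 is given no effect), which does exceed 77, so (a) meets the standard; on (b) the weight is 86, > 77, so (b) meets the standard.
  Stage 1 is satisfied; the policyholder continues to bear the burden.
At Stage 2 the policyholder must meet a clear and cogent showing (weight exceeds 77): on (c) the weight is 62, which does not exceed 77, so (c) does not meet the standard.
  The policyholder does not carry Stage 2.
So the insurer prevails.

insurer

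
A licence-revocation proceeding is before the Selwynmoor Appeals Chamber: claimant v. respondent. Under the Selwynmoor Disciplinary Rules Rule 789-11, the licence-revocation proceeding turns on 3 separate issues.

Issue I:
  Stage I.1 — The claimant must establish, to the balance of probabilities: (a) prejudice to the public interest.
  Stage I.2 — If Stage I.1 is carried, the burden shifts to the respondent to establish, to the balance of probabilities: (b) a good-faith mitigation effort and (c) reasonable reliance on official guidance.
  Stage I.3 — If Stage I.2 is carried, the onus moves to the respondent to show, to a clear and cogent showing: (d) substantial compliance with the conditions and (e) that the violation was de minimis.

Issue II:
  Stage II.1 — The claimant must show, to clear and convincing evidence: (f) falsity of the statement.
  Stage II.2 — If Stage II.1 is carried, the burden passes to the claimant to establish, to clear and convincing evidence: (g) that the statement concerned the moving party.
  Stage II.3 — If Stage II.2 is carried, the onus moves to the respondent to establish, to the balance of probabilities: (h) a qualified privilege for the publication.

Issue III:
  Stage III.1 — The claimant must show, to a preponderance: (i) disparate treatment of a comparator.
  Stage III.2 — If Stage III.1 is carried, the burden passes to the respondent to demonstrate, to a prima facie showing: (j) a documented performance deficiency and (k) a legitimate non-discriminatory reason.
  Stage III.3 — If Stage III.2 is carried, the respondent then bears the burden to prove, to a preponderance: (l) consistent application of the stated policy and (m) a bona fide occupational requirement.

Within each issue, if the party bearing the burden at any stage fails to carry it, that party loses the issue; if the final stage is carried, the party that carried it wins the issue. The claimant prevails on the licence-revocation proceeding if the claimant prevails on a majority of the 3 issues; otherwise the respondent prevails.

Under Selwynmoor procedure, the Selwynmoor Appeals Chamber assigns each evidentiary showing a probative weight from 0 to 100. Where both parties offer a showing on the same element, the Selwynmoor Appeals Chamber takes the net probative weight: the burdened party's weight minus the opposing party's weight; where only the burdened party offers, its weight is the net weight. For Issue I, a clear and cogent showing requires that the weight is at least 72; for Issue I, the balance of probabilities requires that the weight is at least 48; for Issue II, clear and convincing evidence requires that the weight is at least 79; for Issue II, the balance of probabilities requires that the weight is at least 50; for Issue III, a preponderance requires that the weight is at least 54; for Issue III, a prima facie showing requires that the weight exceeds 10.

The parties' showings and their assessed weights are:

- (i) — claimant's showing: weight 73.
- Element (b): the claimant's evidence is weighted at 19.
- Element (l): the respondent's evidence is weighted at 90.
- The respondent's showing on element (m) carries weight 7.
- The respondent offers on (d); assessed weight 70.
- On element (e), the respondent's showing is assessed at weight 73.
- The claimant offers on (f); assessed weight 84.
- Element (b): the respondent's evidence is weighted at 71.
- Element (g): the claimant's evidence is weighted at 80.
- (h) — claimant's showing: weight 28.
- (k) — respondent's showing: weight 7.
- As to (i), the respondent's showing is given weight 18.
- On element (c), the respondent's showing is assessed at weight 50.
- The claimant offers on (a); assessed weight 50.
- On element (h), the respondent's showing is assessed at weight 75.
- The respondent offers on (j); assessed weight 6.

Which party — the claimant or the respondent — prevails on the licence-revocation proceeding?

— Issue I —
Stage I.1 — burden on claimant; standard: the balance of probabilities (weight is at least 48).
    (a): 50 ≥ 48 [met]
  Stage I.1 carried; the burden shifts to the respondent.
Stage I.2 — burden on respondent; standard: the balance of probabilities (weight is at least 48).
    (b): 71 − 19 = 52 ≥ 48 [met]
    (c): 50 ≥ 48 [met]
  All elements met. The respondent retains the burden for Stage I.3.
Stage I.3 — burden on respondent; standard: a clear and cogent showing (weight is at least 72).
    (d): 70 < 72 [not met]
    (e): 73 ≥ 72 [met]
  The respondent does not carry Stage I.3.
The claimant prevails on this issue.
— Issue II —
At Stage II.1 the claimant must meet clear and convincing evidence (weight is at least 79): on (f) the weight is 84, ≥ 79, so (f) meets the standard.
  Stage II.1 is satisfied; the claimant continues to bear the burden.
At Stage II.2 the claimant must meet clear and convincing evidence (weight is at least 79): on (g) the weight is 80, which does reach 79, so (g) meets the standard.
  Stage II.2 is satisfied; the onus moves to the respondent.
At Stage II.3 the respondent must meet the balance of probabilities (weight is at least 50): on (h) the weight is 75 less the opposing 28 gives net 47, which does not reach 50, so (h) does not meet the standard.
  Not every element is met, so the respondent fails to carry Stage II.3.
The analysis ends at Stage II.3; the claimant prevails on this issue.
— Issue III —
Stage III.1 (claimant, a preponderance, weight is at least 54): (i) net 73−18=55 ≥ 54 — meets.
  Stage III.1 is satisfied; the onus moves to the respondent.
Stage III.2 (respondent, a prima facie showing, weight exceeds 10): (j) 6 ≤ 10 — fails; (k) 7 ≤ 10 — fails.
  The respondent does not carry Stage III.2.
So the claimant prevails on this issue.
Per-issue: Issue I → claimant; Issue II → claimant; Issue III → claimant. The claimant must prevail on a majority of issues; overall, the claimant prevails.

claimant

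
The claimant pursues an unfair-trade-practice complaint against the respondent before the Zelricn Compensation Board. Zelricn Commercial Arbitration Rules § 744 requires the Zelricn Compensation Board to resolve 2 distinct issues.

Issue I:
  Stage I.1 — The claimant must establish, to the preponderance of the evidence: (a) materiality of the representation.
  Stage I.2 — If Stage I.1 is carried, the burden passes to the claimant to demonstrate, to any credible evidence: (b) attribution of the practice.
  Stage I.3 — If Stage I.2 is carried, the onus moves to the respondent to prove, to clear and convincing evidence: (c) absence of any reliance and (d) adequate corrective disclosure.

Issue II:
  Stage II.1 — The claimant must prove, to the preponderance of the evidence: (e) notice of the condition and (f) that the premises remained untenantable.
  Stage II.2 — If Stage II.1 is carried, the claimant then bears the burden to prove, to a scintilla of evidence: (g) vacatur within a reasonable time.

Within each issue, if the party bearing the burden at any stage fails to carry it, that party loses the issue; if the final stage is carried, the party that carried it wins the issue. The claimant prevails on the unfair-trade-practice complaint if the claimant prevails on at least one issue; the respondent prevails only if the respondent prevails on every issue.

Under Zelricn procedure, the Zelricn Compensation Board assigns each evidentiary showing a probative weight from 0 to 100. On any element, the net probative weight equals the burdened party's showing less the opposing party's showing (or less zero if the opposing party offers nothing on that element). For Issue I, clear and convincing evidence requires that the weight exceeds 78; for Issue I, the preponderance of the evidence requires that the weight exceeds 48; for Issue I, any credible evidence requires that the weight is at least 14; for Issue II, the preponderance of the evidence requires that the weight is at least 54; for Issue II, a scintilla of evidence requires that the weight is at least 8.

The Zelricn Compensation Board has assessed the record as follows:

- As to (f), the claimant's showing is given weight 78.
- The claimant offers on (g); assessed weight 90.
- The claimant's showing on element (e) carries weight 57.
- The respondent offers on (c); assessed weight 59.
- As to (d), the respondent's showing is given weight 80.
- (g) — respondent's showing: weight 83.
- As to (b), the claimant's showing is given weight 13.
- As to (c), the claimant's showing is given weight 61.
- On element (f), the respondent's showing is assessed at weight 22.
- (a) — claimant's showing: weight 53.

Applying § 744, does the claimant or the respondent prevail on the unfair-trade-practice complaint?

— Issue I —
Stage I.1 (claimant, the preponderance of the evidence, weight exceeds 48): (a) 53 > 48 — meets.
  All elements met. The claimant retains the burden for Stage I.2.
Stage I.2 (claimant, any credible evidence, weight is at least 14): (b) 13 < 14 — fails.
  Not every element is met, so the claimant fails to carry Stage I.2.
The analysis ends at Stage I.2; the respondent prevails on this issue.
— Issue II —
Stage II.1 — burden on claimant; standard: the preponderance of the evidence (weight is at least 54).
    (e): 57 ≥ 54 [met]
    (f): 78 − 22 = 56 ≥ 54 [met]
  All elements met. The claimant retains the burden for Stage II.2.
Stage II.2 — burden on claimant; standard: a scintilla of evidence (weight is at least 8).
    (g): 90 − 83 = 7 < 8 [not met]
  Stage II.2 not carried; the claimant fails its burden.
The analysis ends at Stage II.2; the respondent prevails on this issue.
Per-issue: Issue I → respondent; Issue II → respondent. The claimant must prevail on at least one issue; overall, the respondent prevails.

respondent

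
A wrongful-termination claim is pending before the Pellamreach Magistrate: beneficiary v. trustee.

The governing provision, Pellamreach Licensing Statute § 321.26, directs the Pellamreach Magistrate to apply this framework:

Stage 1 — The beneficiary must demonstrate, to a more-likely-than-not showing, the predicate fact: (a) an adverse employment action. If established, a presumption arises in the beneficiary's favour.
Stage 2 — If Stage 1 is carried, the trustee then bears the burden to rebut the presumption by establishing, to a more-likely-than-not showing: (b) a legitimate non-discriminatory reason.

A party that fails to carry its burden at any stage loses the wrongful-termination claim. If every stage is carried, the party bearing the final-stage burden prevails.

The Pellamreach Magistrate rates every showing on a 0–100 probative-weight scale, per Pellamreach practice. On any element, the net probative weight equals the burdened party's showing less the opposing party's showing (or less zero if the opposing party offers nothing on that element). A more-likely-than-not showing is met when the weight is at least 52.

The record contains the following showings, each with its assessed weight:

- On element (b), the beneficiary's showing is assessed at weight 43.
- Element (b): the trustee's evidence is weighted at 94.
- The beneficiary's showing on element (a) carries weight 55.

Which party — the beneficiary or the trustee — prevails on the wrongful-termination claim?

Stage 1 — burden on beneficiary; standard: a more-likely-than-not showing (weight is at least 52).
    (a): 55 ≥ 52 [met]
  Stage 1 is satisfied; the onus moves to the trustee.
Stage 2 — burden on trustee; standard: a more-likely-than-not showing (weight is at least 52).
    (b): 94 − 43 = 51 < 52 [not met]
  Not every element is met, so the trustee fails to carry Stage 2.
The analysis ends at Stage 2; the beneficiary prevails.

beneficiary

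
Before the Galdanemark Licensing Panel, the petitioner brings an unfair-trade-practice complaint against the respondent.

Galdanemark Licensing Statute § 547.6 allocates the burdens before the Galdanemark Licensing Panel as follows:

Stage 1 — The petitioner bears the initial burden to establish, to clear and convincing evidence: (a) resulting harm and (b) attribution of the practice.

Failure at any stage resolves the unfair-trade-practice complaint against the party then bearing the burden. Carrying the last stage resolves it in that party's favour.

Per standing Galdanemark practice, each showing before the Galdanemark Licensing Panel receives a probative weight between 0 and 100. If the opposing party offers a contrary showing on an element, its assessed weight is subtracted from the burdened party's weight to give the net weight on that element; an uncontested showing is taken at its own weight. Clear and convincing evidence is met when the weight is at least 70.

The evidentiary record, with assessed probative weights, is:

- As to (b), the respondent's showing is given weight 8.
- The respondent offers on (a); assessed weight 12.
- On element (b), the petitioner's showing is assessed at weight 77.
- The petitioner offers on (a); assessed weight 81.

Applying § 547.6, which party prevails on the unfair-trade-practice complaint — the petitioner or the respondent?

respondent

Stage 1 — burden on petitioner; standard: clear and convincing evidence (weight is at least 70).
    (a): 81 − 12 = 69 < 70 [not met]
    (b): 77 − 8 = 69 < 70 [not met]
  Not every element is met, so the petitioner fails to carry Stage 1.
So the respondent prevails.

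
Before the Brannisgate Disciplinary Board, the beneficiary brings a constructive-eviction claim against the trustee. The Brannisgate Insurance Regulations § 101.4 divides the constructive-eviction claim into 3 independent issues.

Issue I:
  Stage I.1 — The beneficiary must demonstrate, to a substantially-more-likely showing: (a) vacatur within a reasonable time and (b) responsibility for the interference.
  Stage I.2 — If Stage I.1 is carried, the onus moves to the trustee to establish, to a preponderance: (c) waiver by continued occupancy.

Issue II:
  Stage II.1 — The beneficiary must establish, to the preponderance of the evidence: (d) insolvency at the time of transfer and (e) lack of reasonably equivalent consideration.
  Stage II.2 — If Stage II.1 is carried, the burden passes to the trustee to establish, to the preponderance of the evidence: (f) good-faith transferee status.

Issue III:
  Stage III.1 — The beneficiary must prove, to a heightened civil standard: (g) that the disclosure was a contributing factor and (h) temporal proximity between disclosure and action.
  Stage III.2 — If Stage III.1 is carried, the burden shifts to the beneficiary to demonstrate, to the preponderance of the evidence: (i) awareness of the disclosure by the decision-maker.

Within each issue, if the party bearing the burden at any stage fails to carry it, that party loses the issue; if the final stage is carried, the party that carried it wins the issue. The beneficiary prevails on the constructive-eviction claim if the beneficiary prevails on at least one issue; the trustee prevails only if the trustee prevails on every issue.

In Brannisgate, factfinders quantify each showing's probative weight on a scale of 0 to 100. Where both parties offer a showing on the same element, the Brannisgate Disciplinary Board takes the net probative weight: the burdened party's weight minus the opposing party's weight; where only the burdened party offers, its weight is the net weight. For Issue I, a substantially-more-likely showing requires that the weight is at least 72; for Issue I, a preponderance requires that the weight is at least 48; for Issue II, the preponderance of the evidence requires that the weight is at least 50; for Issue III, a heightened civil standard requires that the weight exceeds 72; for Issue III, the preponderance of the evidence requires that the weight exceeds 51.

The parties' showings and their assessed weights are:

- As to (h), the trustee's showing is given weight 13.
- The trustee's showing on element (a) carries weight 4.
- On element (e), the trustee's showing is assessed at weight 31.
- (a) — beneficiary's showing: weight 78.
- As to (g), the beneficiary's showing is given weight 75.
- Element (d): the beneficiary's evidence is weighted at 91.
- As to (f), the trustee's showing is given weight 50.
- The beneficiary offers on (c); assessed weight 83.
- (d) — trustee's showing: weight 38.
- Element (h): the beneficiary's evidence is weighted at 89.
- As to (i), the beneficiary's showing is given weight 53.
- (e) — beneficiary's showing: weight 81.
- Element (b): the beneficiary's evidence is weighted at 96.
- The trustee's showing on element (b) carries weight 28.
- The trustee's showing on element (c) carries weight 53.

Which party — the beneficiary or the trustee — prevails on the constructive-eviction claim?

— Issue I —
Stage I.1 (beneficiary, a substantially-more-likely showing, weight is at least 72): (a) net 78−4=74 ≥ 72 — meets; (b) net 96−28=68 < 72 — fails.
  Not every element is met, so the beneficiary fails to carry Stage I.1.
The analysis ends at Stage I.1; the trustee prevails on this issue.
— Issue II —
At Stage II.1 the beneficiary must meet the preponderance of the evidence (weight is at least 50): on (d) the weight is 91 less the opposing 38 gives net 53, ≥ 50, so (d) meets the standard; on (e) the weight is 81 less the opposing 31 gives net 50, ≥ 50, so (e) meets the standard.
  The beneficiary carries Stage II.1; the trustee now bears the burden.
At Stage II.2 the trustee must meet the preponderance of the evidence (weight is at least 50): on (f) the weight is 50, ≥ 50, so (f) meets the standard.
  The trustee carries the last stage.
All stages carried — the trustee prevails on this issue.
— Issue III —
At Stage III.1 the beneficiary must meet a heightened civil standard (weight exceeds 72): on (g) the weight is 75, > 72, so (g) meets the standard; on (h) the weight is 89 less the opposing 13 gives net 76, which does exceed 72, so (h) meets the standard.
  All elements met. The beneficiary retains the burden for Stage III.2.
At Stage III.2 the beneficiary must meet the preponderance of the evidence (weight exceeds 51): on (i) the weight is 53, > 51, so (i) meets the standard.
  Stage III.2 carried; the final stage is satisfied.
Every stage carried; the beneficiary prevails on this issue.
Per-issue: Issue I → trustee; Issue II → trustee; Issue III → beneficiary. The beneficiary must prevail on at least one issue; overall, the beneficiary prevails.

beneficiary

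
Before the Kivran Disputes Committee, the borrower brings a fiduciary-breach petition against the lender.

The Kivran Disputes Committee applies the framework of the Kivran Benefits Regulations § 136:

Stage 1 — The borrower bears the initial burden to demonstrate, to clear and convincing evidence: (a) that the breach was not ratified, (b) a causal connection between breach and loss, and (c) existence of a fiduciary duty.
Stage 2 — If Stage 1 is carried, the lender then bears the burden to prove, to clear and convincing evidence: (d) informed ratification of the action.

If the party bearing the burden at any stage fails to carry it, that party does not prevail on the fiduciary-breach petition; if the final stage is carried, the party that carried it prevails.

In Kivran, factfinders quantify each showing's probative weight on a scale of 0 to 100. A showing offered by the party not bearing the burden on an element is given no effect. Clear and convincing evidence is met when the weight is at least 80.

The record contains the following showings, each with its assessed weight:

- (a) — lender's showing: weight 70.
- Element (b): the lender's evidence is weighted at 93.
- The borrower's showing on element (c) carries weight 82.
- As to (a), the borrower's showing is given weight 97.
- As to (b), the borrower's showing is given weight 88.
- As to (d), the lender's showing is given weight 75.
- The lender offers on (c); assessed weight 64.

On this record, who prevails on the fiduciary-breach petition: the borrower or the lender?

Stage 1 (borrower, clear and convincing evidence, weight is at least 80): (a) 97 (lender's 70 disregarded) ≥ 80 — meets; (b) 88 (lender's 93 disregarded) ≥ 80 — meets; (c) 82 (lender's 64 disregarded) ≥ 80 — meets.
  All elements met. The burden passes to the lender.
Stage 2 (lender, clear and convincing evidence, weight is at least 80): (d) 75 < 80 — fails.
  Stage 2 not carried; the lender fails its burden.
The analysis ends at Stage 2; the borrower prevails.

borrower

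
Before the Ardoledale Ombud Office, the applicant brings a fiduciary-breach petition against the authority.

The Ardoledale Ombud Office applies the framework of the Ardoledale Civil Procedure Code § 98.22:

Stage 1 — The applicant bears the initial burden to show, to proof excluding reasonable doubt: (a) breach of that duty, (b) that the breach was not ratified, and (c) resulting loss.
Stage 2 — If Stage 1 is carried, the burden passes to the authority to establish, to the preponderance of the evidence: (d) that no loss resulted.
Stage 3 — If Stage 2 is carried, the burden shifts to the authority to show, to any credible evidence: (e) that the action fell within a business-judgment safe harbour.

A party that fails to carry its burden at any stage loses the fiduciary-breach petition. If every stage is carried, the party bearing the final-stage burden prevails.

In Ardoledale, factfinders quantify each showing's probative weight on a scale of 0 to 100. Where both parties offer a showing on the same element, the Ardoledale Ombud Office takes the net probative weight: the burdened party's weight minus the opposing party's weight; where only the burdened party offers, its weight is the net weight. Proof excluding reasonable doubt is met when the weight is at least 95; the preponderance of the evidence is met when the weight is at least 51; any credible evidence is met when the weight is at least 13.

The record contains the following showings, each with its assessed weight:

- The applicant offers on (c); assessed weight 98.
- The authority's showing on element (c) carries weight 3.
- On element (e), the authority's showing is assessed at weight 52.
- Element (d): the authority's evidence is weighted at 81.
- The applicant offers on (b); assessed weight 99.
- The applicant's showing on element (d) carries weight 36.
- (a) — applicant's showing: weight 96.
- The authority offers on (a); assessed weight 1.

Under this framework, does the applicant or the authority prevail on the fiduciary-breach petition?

Stage 1 (applicant, proof excluding reasonable doubt, weight is at least 95): (a) net 96−1=95 ≥ 95 — meets; (b) 99 ≥ 95 — meets; (c) net 98−3=95 ≥ 95 — meets.
  All elements met. The burden passes to the authority.
Stage 2 (authority, the preponderance of the evidence, weight is at least 51): (d) net 81−36=45 < 51 — fails.
  Stage 2 not carried; the authority fails its burden.
The applicant prevails.

applicant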